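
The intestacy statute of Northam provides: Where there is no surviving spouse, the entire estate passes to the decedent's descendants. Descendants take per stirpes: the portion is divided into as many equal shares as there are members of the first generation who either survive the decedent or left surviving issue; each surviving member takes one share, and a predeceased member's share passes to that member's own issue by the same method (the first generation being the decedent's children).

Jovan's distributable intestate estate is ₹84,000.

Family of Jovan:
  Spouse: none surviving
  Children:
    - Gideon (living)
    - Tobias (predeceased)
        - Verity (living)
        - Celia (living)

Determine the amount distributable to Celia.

Celia receives ₹21,000.

The entire ₹84,000 passes to the descendants.
That amount (₹84,000) is divided into 2 shares of ₹42,000: Gideon takes ₹42,000; Tobias's ₹42,000 share passes to Tobias's issue.
Tobias's share (₹42,000) is divided into 2 shares of ₹21,000: Verity and Celia each take ₹21,000.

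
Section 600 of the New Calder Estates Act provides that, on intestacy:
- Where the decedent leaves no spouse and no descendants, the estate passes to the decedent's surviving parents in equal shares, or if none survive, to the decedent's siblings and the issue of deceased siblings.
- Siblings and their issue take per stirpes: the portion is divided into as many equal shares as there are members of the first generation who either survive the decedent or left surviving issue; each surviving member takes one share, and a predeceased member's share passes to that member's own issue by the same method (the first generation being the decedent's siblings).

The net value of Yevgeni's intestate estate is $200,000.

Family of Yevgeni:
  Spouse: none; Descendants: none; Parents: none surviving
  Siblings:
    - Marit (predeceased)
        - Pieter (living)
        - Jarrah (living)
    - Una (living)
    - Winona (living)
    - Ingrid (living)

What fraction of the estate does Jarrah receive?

The entire $200,000 passes to the siblings and their issue.
That amount ($200,000) is divided into 4 shares of $50,000: Una, Winona, and Ingrid each take $50,000; Marit's $50,000 share passes to Marit's issue.
Marit's share ($50,000) is divided into 2 shares of $25,000: Pieter and Jarrah each take $25,000.

Jarrah receives 1/8 of the estate.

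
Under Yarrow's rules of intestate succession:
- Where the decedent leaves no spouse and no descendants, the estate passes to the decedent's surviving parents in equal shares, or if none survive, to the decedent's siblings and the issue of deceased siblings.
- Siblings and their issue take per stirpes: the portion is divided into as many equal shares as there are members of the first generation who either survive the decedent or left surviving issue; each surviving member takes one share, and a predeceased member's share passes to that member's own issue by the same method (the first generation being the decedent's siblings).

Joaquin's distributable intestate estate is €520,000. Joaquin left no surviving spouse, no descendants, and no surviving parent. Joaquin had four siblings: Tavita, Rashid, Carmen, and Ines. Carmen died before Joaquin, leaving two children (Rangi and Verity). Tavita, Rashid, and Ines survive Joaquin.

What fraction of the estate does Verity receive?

The entire €520,000 passes to the siblings and their issue.
That amount (€520,000) is divided into 4 shares of €130,000: Tavita, Rashid, and Ines each take €130,000; Carmen's €130,000 share passes to Carmen's issue.
Carmen's share (€130,000) is divided into 2 shares of €65,000: Rangi and Verity each take €65,000.

Verity receives 1/8 of the estate.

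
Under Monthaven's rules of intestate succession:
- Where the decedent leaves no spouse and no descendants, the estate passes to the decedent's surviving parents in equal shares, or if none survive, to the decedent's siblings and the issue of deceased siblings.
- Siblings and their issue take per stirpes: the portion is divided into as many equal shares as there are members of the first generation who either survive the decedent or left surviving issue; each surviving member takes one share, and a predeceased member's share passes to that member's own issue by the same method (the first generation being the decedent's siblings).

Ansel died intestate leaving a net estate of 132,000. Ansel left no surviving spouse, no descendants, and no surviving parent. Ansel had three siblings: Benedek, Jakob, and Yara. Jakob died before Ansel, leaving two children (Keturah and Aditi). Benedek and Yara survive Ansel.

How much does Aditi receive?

The entire 132,000 passes to the siblings and their issue.
That amount (132,000) is divided into 3 shares of 44,000: Benedek and Yara each take 44,000; Jakob's 44,000 share passes to Jakob's issue.
Jakob's share (44,000) is divided into 2 shares of 22,000: Keturah and Aditi each take 22,000.

Aditi receives 22,000.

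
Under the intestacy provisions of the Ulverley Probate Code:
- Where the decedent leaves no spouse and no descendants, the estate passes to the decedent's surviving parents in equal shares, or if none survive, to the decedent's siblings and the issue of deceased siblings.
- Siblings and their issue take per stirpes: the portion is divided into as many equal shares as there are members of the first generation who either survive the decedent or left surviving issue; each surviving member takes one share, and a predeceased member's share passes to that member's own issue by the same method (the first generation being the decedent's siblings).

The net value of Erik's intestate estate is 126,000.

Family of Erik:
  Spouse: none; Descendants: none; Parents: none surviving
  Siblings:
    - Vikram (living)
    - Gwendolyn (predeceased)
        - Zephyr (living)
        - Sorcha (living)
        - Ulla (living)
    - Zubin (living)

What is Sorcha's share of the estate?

The entire 126,000 passes to the siblings and their issue.
That amount (126,000) is divided into 3 shares of 42,000: Vikram and Zubin each take 42,000; Gwendolyn's 42,000 share passes to Gwendolyn's issue.
Gwendolyn's share (42,000) is divided into 3 shares of 14,000: Zephyr, Sorcha, and Ulla each take 14,000.

Sorcha receives 14,000.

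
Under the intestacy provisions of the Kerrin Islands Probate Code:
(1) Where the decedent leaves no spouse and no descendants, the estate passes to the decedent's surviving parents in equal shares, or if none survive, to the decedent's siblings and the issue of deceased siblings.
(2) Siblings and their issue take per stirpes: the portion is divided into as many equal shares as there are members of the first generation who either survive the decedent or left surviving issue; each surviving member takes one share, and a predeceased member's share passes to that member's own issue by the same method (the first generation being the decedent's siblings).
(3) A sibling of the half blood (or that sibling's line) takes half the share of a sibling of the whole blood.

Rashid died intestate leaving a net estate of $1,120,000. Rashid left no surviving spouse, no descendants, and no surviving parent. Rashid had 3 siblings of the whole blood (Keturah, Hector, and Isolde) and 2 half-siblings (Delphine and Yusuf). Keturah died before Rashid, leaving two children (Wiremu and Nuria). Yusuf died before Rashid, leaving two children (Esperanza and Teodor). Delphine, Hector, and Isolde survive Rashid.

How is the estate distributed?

Delphine: $140,000; Wiremu: $140,000; Nuria: $140,000; Esperanza: $70,000; Teodor: $70,000; Hector: $280,000; Isolde: $280,000

The entire $1,120,000 passes to the siblings and their issue.
Counting each half-blood sibling's line as half a unit, there are 4 units in $1,120,000, so one unit is $280,000. Whole-blood lines (Keturah, Hector, and Isolde) take $280,000 each; half-blood lines (Delphine and Yusuf) take $140,000 each.
Keturah's share ($280,000) is divided into 2 shares of $140,000: Wiremu and Nuria each take $140,000.
Yusuf's share ($140,000) is divided into 2 shares of $70,000: Esperanza and Teodor each take $70,000.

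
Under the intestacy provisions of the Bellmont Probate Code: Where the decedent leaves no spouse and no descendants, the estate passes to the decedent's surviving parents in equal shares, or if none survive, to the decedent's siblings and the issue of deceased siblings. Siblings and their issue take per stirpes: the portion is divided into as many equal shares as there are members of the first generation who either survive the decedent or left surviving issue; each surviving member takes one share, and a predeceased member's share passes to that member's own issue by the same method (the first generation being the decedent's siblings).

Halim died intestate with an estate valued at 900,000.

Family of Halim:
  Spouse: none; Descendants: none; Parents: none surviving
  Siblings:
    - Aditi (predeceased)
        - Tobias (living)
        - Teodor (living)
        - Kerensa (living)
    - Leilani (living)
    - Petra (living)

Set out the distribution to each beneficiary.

The entire 900,000 passes to the siblings and their issue.
That amount (900,000) is divided into 3 shares of 300,000: Leilani and Petra each take 300,000; Aditi's 300,000 share passes to Aditi's issue.
Aditi's share (300,000) is divided into 3 shares of 100,000: Tobias, Teodor, and Kerensa each take 100,000.

Tobias: 100,000; Teodor: 100,000; Kerensa: 100,000; Leilani: 300,000; Petra: 300,000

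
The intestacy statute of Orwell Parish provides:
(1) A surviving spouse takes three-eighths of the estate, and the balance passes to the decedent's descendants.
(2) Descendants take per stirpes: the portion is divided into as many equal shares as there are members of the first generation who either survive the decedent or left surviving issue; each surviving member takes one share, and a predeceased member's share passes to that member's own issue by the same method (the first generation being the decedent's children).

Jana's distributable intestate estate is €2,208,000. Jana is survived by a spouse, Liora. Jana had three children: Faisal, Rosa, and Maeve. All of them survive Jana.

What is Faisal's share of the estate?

Liora takes three-eighths of €2,208,000 = €828,000. The remaining €1,380,000 passes to the descendants.
The descendants' portion (€1,380,000) is divided into 3 shares of €460,000: Faisal, Rosa, and Maeve each take €460,000.

Faisal receives €460,000.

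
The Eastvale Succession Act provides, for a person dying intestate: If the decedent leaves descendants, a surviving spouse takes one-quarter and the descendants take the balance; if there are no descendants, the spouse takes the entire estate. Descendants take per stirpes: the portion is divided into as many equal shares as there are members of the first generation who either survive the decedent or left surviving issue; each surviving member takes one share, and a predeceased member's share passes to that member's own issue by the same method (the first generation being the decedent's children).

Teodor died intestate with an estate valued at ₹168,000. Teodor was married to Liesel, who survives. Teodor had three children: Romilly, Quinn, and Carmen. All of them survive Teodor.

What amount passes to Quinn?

Quinn receives ₹42,000.

Liesel takes one-quarter of ₹168,000 = ₹42,000. The remaining ₹126,000 passes to the descendants.
The descendants' portion (₹126,000) is divided into 3 shares of ₹42,000: Romilly, Quinn, and Carmen each take ₹42,000.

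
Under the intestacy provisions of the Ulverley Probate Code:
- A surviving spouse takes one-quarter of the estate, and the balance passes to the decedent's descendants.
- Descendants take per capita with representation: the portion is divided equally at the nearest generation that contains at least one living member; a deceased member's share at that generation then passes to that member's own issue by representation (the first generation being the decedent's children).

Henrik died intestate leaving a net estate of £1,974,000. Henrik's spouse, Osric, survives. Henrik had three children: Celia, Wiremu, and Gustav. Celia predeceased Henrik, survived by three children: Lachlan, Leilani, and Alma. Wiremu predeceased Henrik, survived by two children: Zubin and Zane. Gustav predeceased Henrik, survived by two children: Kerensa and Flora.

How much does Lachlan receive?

Osric takes one-quarter of £1,974,000 = £493,500. The remaining £1,480,500 passes to the descendants.
No child survives, so the initial division is made at the grandchildren's generation.
The descendants' portion (£1,480,500) is divided into 7 shares of £211,500: Lachlan, Leilani, Alma, Zubin, Zane, Kerensa, and Flora each take £211,500.

Lachlan receives £211,500.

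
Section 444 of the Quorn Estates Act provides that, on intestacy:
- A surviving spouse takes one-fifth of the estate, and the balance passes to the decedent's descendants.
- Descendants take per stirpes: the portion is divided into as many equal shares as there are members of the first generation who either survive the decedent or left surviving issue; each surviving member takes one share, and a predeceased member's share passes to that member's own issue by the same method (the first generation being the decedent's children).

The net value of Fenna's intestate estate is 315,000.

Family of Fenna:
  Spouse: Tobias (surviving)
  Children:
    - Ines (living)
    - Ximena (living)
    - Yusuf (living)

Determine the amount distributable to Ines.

Ines receives 84,000.

Tobias takes one-fifth of 315,000 = 63,000. The remaining 252,000 passes to the descendants.
The descendants' portion (252,000) is divided into 3 shares of 84,000: Ines, Ximena, and Yusuf each take 84,000.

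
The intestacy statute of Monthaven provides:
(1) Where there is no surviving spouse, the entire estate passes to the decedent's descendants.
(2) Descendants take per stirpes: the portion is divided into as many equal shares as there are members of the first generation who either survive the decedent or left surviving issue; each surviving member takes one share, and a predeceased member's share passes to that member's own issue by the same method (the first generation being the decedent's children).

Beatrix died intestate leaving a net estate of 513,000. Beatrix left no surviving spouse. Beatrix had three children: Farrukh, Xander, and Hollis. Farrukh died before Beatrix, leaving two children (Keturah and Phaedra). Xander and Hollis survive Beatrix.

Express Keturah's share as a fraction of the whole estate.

Keturah receives 1/6 of the estate.

The entire 513,000 passes to the descendants.
That amount (513,000) is divided into 3 shares of 171,000: Xander and Hollis each take 171,000; Farrukh's 171,000 share passes to Farrukh's issue.
Farrukh's share (171,000) is divided into 2 shares of 85,500: Keturah and Phaedra each take 85,500.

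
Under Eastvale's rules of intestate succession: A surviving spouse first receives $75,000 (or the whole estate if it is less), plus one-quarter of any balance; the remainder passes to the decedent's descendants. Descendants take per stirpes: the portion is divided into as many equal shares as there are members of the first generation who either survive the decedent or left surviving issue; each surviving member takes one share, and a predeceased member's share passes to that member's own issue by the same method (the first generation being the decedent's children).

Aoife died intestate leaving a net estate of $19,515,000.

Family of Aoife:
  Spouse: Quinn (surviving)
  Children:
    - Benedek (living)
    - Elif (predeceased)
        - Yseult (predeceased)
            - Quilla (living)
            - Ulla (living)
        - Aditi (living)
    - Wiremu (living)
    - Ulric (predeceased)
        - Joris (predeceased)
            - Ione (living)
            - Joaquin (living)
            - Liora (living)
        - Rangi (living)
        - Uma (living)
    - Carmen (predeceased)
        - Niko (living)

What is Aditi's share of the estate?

Aditi receives $1,458,000.

Quinn first takes $75,000, leaving a balance of $19,440,000. Quinn then takes one-quarter of the balance ($4,860,000), for a total of $4,935,000. The remaining $14,580,000 passes to the descendants.
The descendants' portion ($14,580,000) is divided into 5 shares of $2,916,000: Benedek and Wiremu each take $2,916,000; Elif's $2,916,000 share passes to Elif's issue; Ulric's $2,916,000 share passes to Ulric's issue; Carmen's $2,916,000 share passes to Carmen's issue.
Elif's share ($2,916,000) is divided into 2 shares of $1,458,000: Aditi takes $1,458,000; Yseult's $1,458,000 share passes to Yseult's issue.
Yseult's share ($1,458,000) is divided into 2 shares of $729,000: Quilla and Ulla each take $729,000.
Ulric's share ($2,916,000) is divided into 3 shares of $972,000: Rangi and Uma each take $972,000; Joris's $972,000 share passes to Joris's issue.
Joris's share ($972,000) is divided into 3 shares of $324,000: Ione, Joaquin, and Liora each take $324,000.
Carmen's share ($2,916,000) passes entirely to Niko.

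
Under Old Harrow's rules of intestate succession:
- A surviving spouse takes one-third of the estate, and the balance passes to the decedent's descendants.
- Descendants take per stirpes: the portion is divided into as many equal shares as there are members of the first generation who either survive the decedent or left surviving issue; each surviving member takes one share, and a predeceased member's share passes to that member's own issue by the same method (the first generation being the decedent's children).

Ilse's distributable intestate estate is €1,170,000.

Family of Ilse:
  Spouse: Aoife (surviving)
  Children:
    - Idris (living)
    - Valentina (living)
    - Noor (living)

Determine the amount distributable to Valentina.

Aoife takes one-third of €1,170,000 = €390,000. The remaining €780,000 passes to the descendants.
The descendants' portion (€780,000) is divided into 3 shares of €260,000: Idris, Valentina, and Noor each take €260,000.

Valentina receives €260,000.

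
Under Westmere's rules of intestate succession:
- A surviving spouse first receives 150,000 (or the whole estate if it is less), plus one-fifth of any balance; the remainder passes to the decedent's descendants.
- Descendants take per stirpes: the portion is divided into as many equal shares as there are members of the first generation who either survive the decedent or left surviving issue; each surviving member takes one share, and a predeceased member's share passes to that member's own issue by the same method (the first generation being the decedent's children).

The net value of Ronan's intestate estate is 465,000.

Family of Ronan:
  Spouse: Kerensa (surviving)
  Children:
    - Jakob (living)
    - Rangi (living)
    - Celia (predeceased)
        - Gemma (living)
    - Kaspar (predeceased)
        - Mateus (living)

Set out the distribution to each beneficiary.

Kerensa first takes 150,000, leaving a balance of 315,000. Kerensa then takes one-fifth of the balance (63,000), for a total of 213,000. The remaining 252,000 passes to the descendants.
The descendants' portion (252,000) is divided into 4 shares of 63,000: Jakob and Rangi each take 63,000; Celia's 63,000 share passes to Celia's issue; Kaspar's 63,000 share passes to Kaspar's issue.
Celia's share (63,000) passes entirely to Gemma.
Kaspar's share (63,000) passes entirely to Mateus.

Kerensa: 213,000; Jakob: 63,000; Rangi: 63,000; Gemma: 63,000; Mateus: 63,000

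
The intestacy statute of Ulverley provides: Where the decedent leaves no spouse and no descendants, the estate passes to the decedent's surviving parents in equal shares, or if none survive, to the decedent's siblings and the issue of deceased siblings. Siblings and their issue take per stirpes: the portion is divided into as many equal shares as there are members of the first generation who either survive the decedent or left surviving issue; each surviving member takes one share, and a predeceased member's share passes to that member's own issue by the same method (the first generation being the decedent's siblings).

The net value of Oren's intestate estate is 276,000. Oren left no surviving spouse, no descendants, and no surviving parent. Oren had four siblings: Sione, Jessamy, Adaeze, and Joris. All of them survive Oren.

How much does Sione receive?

The entire 276,000 passes to the siblings and their issue.
That amount (276,000) is divided into 4 shares of 69,000: Sione, Jessamy, Adaeze, and Joris each take 69,000.

Sione receives 69,000.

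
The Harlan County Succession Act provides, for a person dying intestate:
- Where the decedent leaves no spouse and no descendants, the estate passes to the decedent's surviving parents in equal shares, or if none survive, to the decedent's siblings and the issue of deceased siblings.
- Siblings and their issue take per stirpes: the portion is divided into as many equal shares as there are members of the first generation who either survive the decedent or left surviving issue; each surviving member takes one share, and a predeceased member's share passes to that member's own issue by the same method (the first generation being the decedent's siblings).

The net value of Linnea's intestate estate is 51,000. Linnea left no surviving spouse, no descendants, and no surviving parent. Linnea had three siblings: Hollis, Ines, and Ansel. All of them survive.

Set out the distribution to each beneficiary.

Hollis: 17,000; Ines: 17,000; Ansel: 17,000

The entire 51,000 passes to the siblings and their issue.
That amount (51,000) is divided into 3 shares of 17,000: Hollis, Ines, and Ansel each take 17,000.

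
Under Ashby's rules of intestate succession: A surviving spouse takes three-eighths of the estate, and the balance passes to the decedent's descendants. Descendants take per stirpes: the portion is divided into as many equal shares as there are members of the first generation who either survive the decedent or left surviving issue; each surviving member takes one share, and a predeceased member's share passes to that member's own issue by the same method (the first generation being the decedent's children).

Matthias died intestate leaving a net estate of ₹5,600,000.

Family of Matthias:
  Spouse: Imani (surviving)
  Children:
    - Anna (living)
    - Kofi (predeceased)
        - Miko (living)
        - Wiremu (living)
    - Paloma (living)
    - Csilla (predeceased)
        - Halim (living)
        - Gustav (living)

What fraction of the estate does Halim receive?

Halim receives 5/64 of the estate.

Imani takes three-eighths of ₹5,600,000 = ₹2,100,000. The remaining ₹3,500,000 passes to the descendants.
The descendants' portion (₹3,500,000) is divided into 4 shares of ₹875,000: Anna and Paloma each take ₹875,000; Kofi's ₹875,000 share passes to Kofi's issue; Csilla's ₹875,000 share passes to Csilla's issue.
Kofi's share (₹875,000) is divided into 2 shares of ₹437,500: Miko and Wiremu each take ₹437,500.
Csilla's share (₹875,000) is divided into 2 shares of ₹437,500: Halim and Gustav each take ₹437,500.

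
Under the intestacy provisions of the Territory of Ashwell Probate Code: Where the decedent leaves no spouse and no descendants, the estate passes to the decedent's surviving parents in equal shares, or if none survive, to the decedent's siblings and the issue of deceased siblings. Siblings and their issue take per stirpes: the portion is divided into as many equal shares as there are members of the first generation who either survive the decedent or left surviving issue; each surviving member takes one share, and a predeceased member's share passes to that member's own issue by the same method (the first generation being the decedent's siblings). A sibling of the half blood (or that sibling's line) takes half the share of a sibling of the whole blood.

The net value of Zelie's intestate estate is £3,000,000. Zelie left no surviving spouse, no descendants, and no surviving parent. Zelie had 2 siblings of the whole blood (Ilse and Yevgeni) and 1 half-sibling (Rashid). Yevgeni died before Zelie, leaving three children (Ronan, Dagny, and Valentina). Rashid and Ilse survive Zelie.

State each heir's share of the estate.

The entire £3,000,000 passes to the siblings and their issue.
Counting each half-blood sibling's line as half a unit, there are 5/2 units in £3,000,000, so one unit is £1,200,000. Whole-blood lines (Ilse and Yevgeni) take £1,200,000 each; half-blood lines (Rashid) take £600,000 each.
Yevgeni's share (£1,200,000) is divided into 3 shares of £400,000: Ronan, Dagny, and Valentina each take £400,000.

Rashid: £600,000; Ilse: £1,200,000; Ronan: £400,000; Dagny: £400,000; Valentina: £400,000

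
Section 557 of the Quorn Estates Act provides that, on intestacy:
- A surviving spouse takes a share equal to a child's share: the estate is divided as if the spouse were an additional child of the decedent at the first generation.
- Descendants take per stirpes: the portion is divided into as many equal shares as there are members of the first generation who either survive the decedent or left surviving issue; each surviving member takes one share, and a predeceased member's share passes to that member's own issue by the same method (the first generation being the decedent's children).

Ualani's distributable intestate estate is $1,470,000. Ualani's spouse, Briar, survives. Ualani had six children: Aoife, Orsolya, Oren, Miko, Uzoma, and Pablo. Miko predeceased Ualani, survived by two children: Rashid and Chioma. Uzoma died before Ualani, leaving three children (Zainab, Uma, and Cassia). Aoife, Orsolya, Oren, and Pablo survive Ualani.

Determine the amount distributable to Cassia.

Cassia receives $70,000.

The spouse counts as an additional share at the children's level, so there are 7 primary shares of $210,000. Briar takes one such share ($210,000).
The children's combined portion ($1,260,000) is divided into 6 shares of $210,000: Aoife, Orsolya, Oren, and Pablo each take $210,000; Miko's $210,000 share passes to Miko's issue; Uzoma's $210,000 share passes to Uzoma's issue.
Miko's share ($210,000) is divided into 2 shares of $105,000: Rashid and Chioma each take $105,000.
Uzoma's share ($210,000) is divided into 3 shares of $70,000: Zainab, Uma, and Cassia each take $70,000.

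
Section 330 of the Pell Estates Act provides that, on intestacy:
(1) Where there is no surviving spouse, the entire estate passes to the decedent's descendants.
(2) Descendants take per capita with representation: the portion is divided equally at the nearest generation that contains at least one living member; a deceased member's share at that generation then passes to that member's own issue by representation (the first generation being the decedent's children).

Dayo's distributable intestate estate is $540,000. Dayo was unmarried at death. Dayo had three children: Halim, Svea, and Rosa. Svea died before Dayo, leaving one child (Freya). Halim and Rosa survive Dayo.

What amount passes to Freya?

The entire $540,000 passes to the descendants.
That amount ($540,000) is divided into 3 shares of $180,000: Halim and Rosa each take $180,000; Svea's $180,000 share passes to Svea's issue.
Svea's share ($180,000) passes entirely to Freya.

Freya receives $180,000.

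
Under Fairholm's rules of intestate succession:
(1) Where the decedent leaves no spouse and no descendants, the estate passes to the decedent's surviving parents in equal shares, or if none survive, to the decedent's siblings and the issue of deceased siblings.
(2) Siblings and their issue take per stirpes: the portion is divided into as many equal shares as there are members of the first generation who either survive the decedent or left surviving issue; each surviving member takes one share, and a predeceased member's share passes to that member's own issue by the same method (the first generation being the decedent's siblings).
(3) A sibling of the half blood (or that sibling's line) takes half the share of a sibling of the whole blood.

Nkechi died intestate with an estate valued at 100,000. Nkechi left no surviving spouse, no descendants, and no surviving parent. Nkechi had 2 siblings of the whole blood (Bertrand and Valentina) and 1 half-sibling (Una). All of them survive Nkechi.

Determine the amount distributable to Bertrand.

The entire 100,000 passes to the siblings and their issue.
Counting each half-blood sibling's line as half a unit, there are 5/2 units in 100,000, so one unit is 40,000. Whole-blood lines (Bertrand and Valentina) take 40,000 each; half-blood lines (Una) take 20,000 each.

Bertrand receives 40,000.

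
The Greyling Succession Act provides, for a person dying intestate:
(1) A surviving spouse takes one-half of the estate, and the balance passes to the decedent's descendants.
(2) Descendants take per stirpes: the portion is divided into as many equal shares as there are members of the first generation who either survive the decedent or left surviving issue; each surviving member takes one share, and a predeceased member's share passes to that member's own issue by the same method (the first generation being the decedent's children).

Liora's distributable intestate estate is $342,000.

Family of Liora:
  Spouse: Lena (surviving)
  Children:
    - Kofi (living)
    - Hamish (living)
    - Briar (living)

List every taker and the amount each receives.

Lena takes one-half of $342,000 = $171,000. The remaining $171,000 passes to the descendants.
The descendants' portion ($171,000) is divided into 3 shares of $57,000: Kofi, Hamish, and Briar each take $57,000.

Lena: $171,000; Kofi: $57,000; Hamish: $57,000; Briar: $57,000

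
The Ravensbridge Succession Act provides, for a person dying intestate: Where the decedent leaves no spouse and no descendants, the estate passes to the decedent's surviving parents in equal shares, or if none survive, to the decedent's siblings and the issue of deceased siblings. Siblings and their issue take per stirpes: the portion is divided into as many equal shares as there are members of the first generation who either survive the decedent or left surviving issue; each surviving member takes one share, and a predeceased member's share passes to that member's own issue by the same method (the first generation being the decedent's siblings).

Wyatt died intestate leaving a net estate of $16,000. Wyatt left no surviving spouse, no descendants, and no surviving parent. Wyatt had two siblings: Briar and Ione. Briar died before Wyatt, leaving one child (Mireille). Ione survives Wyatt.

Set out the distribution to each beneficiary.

The entire $16,000 passes to the siblings and their issue.
That amount ($16,000) is divided into 2 shares of $8,000: Ione takes $8,000; Briar's $8,000 share passes to Briar's issue.
Briar's share ($8,000) passes entirely to Mireille.

Mireille: $8,000; Ione: $8,000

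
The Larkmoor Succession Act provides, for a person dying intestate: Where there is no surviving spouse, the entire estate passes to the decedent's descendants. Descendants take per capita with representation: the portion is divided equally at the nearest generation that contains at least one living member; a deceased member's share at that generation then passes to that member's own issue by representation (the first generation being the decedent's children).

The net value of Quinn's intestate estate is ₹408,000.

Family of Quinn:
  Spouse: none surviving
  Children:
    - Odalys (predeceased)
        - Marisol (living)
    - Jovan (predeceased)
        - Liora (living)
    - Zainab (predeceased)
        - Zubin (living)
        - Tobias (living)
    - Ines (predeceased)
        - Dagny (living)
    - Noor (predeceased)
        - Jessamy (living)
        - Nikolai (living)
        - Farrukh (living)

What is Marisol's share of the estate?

Marisol receives ₹51,000.

The entire ₹408,000 passes to the descendants.
No child survives, so the initial division is made at the grandchildren's generation.
That amount (₹408,000) is divided into 8 shares of ₹51,000: Marisol, Liora, Zubin, Tobias, Dagny, Jessamy, Nikolai, and Farrukh each take ₹51,000.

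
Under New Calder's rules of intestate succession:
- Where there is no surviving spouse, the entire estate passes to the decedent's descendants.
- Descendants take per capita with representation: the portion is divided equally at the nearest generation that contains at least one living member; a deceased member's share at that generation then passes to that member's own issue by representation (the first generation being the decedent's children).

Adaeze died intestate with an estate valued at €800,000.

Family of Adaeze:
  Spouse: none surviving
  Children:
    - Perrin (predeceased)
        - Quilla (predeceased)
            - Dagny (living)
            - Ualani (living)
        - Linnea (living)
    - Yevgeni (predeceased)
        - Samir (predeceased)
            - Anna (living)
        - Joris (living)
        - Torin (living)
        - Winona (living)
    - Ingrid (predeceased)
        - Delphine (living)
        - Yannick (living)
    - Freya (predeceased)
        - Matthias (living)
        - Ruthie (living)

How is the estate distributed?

The entire €800,000 passes to the descendants.
No child survives, so the initial division is made at the grandchildren's generation.
That amount (€800,000) is divided into 10 shares of €80,000: Linnea, Joris, Torin, Winona, Delphine, Yannick, Matthias, and Ruthie each take €80,000; Quilla's €80,000 share passes to Quilla's issue; Samir's €80,000 share passes to Samir's issue.
Quilla's share (€80,000) is divided into 2 shares of €40,000: Dagny and Ualani each take €40,000.
Samir's share (€80,000) passes entirely to Anna.

Dagny: €40,000; Ualani: €40,000; Linnea: €80,000; Anna: €80,000; Joris: €80,000; Torin: €80,000; Winona: €80,000; Delphine: €80,000; Yannick: €80,000; Matthias: €80,000; Ruthie: €80,000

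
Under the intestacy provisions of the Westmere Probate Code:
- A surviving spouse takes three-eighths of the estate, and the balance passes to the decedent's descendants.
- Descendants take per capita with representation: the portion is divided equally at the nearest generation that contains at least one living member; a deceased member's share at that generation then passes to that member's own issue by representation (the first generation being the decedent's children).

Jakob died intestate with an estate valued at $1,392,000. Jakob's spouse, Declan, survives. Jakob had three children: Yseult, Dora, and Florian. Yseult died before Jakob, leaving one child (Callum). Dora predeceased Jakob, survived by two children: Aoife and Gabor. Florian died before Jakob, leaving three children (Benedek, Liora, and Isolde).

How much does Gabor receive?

Gabor receives $145,000.

Declan takes three-eighths of $1,392,000 = $522,000. The remaining $870,000 passes to the descendants.
No child survives, so the initial division is made at the grandchildren's generation.
The descendants' portion ($870,000) is divided into 6 shares of $145,000: Callum, Aoife, Gabor, Benedek, Liora, and Isolde each take $145,000.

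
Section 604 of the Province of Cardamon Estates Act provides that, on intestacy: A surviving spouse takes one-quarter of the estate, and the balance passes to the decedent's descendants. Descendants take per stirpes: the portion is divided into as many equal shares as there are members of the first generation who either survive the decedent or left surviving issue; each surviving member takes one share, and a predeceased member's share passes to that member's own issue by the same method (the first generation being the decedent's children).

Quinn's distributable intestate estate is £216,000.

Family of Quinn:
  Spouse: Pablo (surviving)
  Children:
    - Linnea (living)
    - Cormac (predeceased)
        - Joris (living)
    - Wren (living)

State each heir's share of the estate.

Pablo takes one-quarter of £216,000 = £54,000. The remaining £162,000 passes to the descendants.
The descendants' portion (£162,000) is divided into 3 shares of £54,000: Linnea and Wren each take £54,000; Cormac's £54,000 share passes to Cormac's issue.
Cormac's share (£54,000) passes entirely to Joris.

Pablo: £54,000; Linnea: £54,000; Joris: £54,000; Wren: £54,000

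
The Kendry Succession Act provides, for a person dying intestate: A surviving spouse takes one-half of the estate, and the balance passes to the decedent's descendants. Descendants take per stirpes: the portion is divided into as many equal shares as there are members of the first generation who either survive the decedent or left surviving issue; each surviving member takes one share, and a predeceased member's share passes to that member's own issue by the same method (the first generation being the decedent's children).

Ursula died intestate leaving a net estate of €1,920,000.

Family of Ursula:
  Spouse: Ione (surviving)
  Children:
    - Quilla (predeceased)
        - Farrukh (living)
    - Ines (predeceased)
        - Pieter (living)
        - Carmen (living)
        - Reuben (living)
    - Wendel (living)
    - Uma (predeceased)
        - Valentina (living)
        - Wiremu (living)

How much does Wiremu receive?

Wiremu receives €120,000.

Ione takes one-half of €1,920,000 = €960,000. The remaining €960,000 passes to the descendants.
The descendants' portion (€960,000) is divided into 4 shares of €240,000: Wendel takes €240,000; Quilla's €240,000 share passes to Quilla's issue; Ines's €240,000 share passes to Ines's issue; Uma's €240,000 share passes to Uma's issue.
Quilla's share (€240,000) passes entirely to Farrukh.
Ines's share (€240,000) is divided into 3 shares of €80,000: Pieter, Carmen, and Reuben each take €80,000.
Uma's share (€240,000) is divided into 2 shares of €120,000: Valentina and Wiremu each take €120,000.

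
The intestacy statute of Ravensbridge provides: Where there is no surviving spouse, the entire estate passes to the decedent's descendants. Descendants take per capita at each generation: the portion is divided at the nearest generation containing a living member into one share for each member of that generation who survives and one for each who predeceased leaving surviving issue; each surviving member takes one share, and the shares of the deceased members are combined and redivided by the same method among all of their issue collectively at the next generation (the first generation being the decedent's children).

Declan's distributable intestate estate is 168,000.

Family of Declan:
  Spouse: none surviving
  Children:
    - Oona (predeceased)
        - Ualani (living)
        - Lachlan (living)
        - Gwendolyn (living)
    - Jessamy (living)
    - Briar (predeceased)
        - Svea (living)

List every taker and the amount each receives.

Ualani: 28,000; Lachlan: 28,000; Gwendolyn: 28,000; Jessamy: 56,000; Svea: 28,000

The entire 168,000 passes to the descendants.
That amount (168,000) is divided at the children's generation into 3 shares of 56,000. Jessamy takes 56,000. The 2 shares of the deceased (Oona and Briar) are combined into a pool of 112,000.
That pool (112,000) is divided at the grandchildren's generation equally among Ualani, Lachlan, Gwendolyn, and Svea: 28,000 each.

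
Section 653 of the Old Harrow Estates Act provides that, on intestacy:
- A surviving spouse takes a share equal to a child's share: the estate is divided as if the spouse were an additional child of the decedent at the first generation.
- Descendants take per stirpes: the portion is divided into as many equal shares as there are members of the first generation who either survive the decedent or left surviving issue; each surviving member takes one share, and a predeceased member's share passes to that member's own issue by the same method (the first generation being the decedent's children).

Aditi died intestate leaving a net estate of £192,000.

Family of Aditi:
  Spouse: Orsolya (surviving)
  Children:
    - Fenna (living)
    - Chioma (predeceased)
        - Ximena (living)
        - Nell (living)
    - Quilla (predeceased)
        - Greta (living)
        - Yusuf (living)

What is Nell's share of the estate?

The spouse counts as an additional share at the children's level, so there are 4 primary shares of £48,000. Orsolya takes one such share (£48,000).
The children's combined portion (£144,000) is divided into 3 shares of £48,000: Fenna takes £48,000; Chioma's £48,000 share passes to Chioma's issue; Quilla's £48,000 share passes to Quilla's issue.
Chioma's share (£48,000) is divided into 2 shares of £24,000: Ximena and Nell each take £24,000.
Quilla's share (£48,000) is divided into 2 shares of £24,000: Greta and Yusuf each take £24,000.

Nell receives £24,000.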